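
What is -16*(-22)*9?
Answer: 3168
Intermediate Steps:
-16*(-22)*9 = 352*9 = 3168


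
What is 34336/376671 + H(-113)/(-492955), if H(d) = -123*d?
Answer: 11690752651/185681852805 ≈ 0.062961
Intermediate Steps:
34336/376671 + H(-113)/(-492955) = 34336/376671 - 123*(-113)/(-492955) = 34336*(1/376671) + 13899*(-1/492955) = 34336/376671 - 13899/492955 = 11690752651/185681852805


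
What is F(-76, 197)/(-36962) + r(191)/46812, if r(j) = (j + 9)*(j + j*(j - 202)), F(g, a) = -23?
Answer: -3529601831/432566286 ≈ -8.1597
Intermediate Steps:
r(j) = (9 + j)*(j + j*(-202 + j))
F(-76, 197)/(-36962) + r(191)/46812 = -23/(-36962) + (191*(-1809 + 191² - 192*191))/46812 = -23*(-1/36962) + (191*(-1809 + 36481 - 36672))*(1/46812) = 23/36962 + (191*(-2000))*(1/46812) = 23/36962 - 382000*1/46812 = 23/36962 - 95500/11703 = -3529601831/432566286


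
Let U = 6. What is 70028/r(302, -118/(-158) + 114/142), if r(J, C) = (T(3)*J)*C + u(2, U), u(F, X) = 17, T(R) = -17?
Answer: -392787052/44529375 ≈ -8.8208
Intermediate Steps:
r(J, C) = 17 - 17*C*J (r(J, C) = (-17*J)*C + 17 = -17*C*J + 17 = 17 - 17*C*J)
70028/r(302, -118/(-158) + 114/142) = 70028/(17 - 17*(-118/(-158) + 114/142)*302) = 70028/(17 - 17*(-118*(-1/158) + 114*(1/142))*302) = 70028/(17 - 17*(59/79 + 57/71)*302) = 70028/(17 - 17*8692/5609*302) = 70028/(17 - 44624728/5609) = 70028/(-44529375/5609) = 70028*(-5609/44529375) = -392787052/44529375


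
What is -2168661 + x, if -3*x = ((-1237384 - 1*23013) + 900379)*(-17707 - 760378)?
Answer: -93377037171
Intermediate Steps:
x = -93374868510 (x = -((-1237384 - 1*23013) + 900379)*(-17707 - 760378)/3 = -((-1237384 - 23013) + 900379)*(-778085)/3 = -(-1260397 + 900379)*(-778085)/3 = -(-120006)*(-778085) = -⅓*280124605530 = -93374868510)
-2168661 + x = -2168661 - 93374868510 = -93377037171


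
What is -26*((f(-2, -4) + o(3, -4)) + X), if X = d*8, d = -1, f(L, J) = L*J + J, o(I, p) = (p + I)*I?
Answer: 182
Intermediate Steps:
o(I, p) = I*(I + p) (o(I, p) = (I + p)*I = I*(I + p))
f(L, J) = J + J*L (f(L, J) = J*L + J = J + J*L)
X = -8 (X = -1*8 = -8)
-26*((f(-2, -4) + o(3, -4)) + X) = -26*((-4*(1 - 2) + 3*(3 - 4)) - 8) = -26*((-4*(-1) + 3*(-1)) - 8) = -26*((4 - 3) - 8) = -26*(1 - 8) = -26*(-7) = 182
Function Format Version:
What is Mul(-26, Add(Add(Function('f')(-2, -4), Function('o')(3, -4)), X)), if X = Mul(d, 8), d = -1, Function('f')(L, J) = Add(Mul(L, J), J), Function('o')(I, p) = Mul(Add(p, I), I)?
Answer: 182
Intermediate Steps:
Function('o')(I, p) = Mul(I, Add(I, p)) (Function('o')(I, p) = Mul(Add(I, p), I) = Mul(I, Add(I, p)))
Function('f')(L, J) = Add(J, Mul(J, L)) (Function('f')(L, J) = Add(Mul(J, L), J) = Add(J, Mul(J, L)))
X = -8 (X = Mul(-1, 8) = -8)
Mul(-26, Add(Add(Function('f')(-2, -4), Function('o')(3, -4)), X)) = Mul(-26, Add(Add(Mul(-4, Add(1, -2)), Mul(3, Add(3, -4))), -8)) = Mul(-26, Add(Add(Mul(-4, -1), Mul(3, -1)), -8)) = Mul(-26, Add(Add(4, -3), -8)) = Mul(-26, Add(1, -8)) = Mul(-26, -7) = 182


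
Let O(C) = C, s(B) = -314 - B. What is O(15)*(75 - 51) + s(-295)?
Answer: 341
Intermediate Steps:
O(15)*(75 - 51) + s(-295) = 15*(75 - 51) + (-314 - 1*(-295)) = 15*24 + (-314 + 295) = 360 - 19 = 341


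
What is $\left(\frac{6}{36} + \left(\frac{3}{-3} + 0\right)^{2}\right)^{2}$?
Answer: $\frac{49}{36} \approx 1.3611$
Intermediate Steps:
$\left(\frac{6}{36} + \left(\frac{3}{-3} + 0\right)^{2}\right)^{2} = \left(6 \cdot \frac{1}{36} + \left(3 \left(- \frac{1}{3}\right) + 0\right)^{2}\right)^{2} = \left(\frac{1}{6} + \left(-1 + 0\right)^{2}\right)^{2} = \left(\frac{1}{6} + \left(-1\right)^{2}\right)^{2} = \left(\frac{1}{6} + 1\right)^{2} = \left(\frac{7}{6}\right)^{2} = \frac{49}{36}$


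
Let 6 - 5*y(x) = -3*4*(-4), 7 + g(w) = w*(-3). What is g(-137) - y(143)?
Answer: 2062/5 ≈ 412.40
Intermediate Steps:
g(w) = -7 - 3*w (g(w) = -7 + w*(-3) = -7 - 3*w)
y(x) = -42/5 (y(x) = 6/5 - (-3*4)*(-4)/5 = 6/5 - (-12)*(-4)/5 = 6/5 - 1/5*48 = 6/5 - 48/5 = -42/5)
g(-137) - y(143) = (-7 - 3*(-137)) - 1*(-42/5) = (-7 + 411) + 42/5 = 404 + 42/5 = 2062/5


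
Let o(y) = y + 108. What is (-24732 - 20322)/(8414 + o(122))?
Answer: -22527/4322 ≈ -5.2122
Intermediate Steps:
o(y) = 108 + y
(-24732 - 20322)/(8414 + o(122)) = (-24732 - 20322)/(8414 + (108 + 122)) = -45054/(8414 + 230) = -45054/8644 = -45054*1/8644 = -22527/4322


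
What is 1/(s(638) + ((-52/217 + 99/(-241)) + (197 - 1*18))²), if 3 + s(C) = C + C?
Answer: 2734976209/90477314527961 ≈ 3.0228e-5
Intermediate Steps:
s(C) = -3 + 2*C (s(C) = -3 + (C + C) = -3 + 2*C)
1/(s(638) + ((-52/217 + 99/(-241)) + (197 - 1*18))²) = 1/((-3 + 2*638) + ((-52/217 + 99/(-241)) + (197 - 1*18))²) = 1/((-3 + 1276) + ((-52*1/217 + 99*(-1/241)) + (197 - 18))²) = 1/(1273 + ((-52/217 - 99/241) + 179)²) = 1/(1273 + (-34015/52297 + 179)²) = 1/(1273 + (9327148/52297)²) = 1/(1273 + 86995689813904/2734976209) = 1/(90477314527961/2734976209) = 2734976209/90477314527961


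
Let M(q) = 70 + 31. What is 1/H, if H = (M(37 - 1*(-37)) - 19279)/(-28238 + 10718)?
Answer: 8760/9589 ≈ 0.91355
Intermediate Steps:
M(q) = 101
H = 9589/8760 (H = (101 - 19279)/(-28238 + 10718) = -19178/(-17520) = -19178*(-1/17520) = 9589/8760 ≈ 1.0946)
1/H = 1/(9589/8760) = 8760/9589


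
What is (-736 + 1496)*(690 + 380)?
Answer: 813200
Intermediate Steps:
(-736 + 1496)*(690 + 380) = 760*1070 = 813200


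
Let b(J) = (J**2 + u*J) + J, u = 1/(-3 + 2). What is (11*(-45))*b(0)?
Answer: 0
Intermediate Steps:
u = -1 (u = 1/(-1) = -1)
b(J) = J**2 (b(J) = (J**2 - J) + J = J**2)
(11*(-45))*b(0) = (11*(-45))*0**2 = -495*0 = 0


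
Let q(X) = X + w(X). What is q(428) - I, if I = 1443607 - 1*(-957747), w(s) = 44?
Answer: -2400882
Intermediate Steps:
I = 2401354 (I = 1443607 + 957747 = 2401354)
q(X) = 44 + X (q(X) = X + 44 = 44 + X)
q(428) - I = (44 + 428) - 1*2401354 = 472 - 2401354 = -2400882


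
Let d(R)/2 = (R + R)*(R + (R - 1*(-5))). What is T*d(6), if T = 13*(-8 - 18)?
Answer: -137904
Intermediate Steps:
d(R) = 4*R*(5 + 2*R) (d(R) = 2*((R + R)*(R + (R - 1*(-5)))) = 2*((2*R)*(R + (R + 5))) = 2*((2*R)*(R + (5 + R))) = 2*((2*R)*(5 + 2*R)) = 2*(2*R*(5 + 2*R)) = 4*R*(5 + 2*R))
T = -338 (T = 13*(-26) = -338)
T*d(6) = -1352*6*(5 + 2*6) = -1352*6*(5 + 12) = -1352*6*17 = -338*408 = -137904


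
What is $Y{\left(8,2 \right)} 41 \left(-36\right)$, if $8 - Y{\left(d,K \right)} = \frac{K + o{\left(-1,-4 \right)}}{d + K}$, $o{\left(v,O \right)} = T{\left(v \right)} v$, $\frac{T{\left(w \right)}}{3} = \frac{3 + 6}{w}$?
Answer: $- \frac{37638}{5} \approx -7527.6$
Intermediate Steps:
$T{\left(w \right)} = \frac{27}{w}$ ($T{\left(w \right)} = 3 \frac{3 + 6}{w} = 3 \frac{9}{w} = \frac{27}{w}$)
$o{\left(v,O \right)} = 27$ ($o{\left(v,O \right)} = \frac{27}{v} v = 27$)
$Y{\left(d,K \right)} = 8 - \frac{27 + K}{K + d}$ ($Y{\left(d,K \right)} = 8 - \frac{K + 27}{d + K} = 8 - \frac{27 + K}{K + d}$)
$Y{\left(8,2 \right)} 41 \left(-36\right) = \frac{-27 + 7 \cdot 2 + 8 \cdot 8}{2 + 8} \cdot 41 \left(-36\right) = \frac{-27 + 14 + 64}{10} \cdot 41 \left(-36\right) = \frac{1}{10} \cdot 51 \cdot 41 \left(-36\right) = \frac{51}{10} \cdot 41 \left(-36\right) = \frac{2091}{10} \left(-36\right) = - \frac{37638}{5}$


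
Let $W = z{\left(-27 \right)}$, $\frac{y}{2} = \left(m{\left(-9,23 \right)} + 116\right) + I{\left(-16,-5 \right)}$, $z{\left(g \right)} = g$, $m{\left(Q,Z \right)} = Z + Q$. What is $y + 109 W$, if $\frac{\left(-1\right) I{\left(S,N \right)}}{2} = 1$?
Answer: $-2687$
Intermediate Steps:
$m{\left(Q,Z \right)} = Q + Z$
$I{\left(S,N \right)} = -2$ ($I{\left(S,N \right)} = \left(-2\right) 1 = -2$)
$y = 256$ ($y = 2 \left(\left(\left(-9 + 23\right) + 116\right) - 2\right) = 2 \left(\left(14 + 116\right) - 2\right) = 2 \left(130 - 2\right) = 2 \cdot 128 = 256$)
$W = -27$
$y + 109 W = 256 + 109 \left(-27\right) = 256 - 2943 = -2687$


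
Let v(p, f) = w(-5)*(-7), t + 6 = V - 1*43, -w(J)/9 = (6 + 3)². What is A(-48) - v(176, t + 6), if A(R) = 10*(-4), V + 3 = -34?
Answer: -5143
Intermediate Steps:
V = -37 (V = -3 - 34 = -37)
w(J) = -729 (w(J) = -9*(6 + 3)² = -9*9² = -9*81 = -729)
t = -86 (t = -6 + (-37 - 1*43) = -6 + (-37 - 43) = -6 - 80 = -86)
A(R) = -40
v(p, f) = 5103 (v(p, f) = -729*(-7) = 5103)
A(-48) - v(176, t + 6) = -40 - 1*5103 = -40 - 5103 = -5143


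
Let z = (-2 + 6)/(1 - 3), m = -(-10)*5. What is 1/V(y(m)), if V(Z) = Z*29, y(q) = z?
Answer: -1/58 ≈ -0.017241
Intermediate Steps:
m = 50 (m = -2*(-25) = 50)
z = -2 (z = 4/(-2) = 4*(-1/2) = -2)
y(q) = -2
V(Z) = 29*Z
1/V(y(m)) = 1/(29*(-2)) = 1/(-58) = -1/58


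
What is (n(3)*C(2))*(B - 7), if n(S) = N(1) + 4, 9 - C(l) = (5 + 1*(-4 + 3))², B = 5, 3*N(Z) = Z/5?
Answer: 854/15 ≈ 56.933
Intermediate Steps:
N(Z) = Z/15 (N(Z) = (Z/5)/3 = Z/15)
C(l) = -7 (C(l) = 9 - (5 + 1*(-4 + 3))² = 9 - (5 + 1*(-1))² = 9 - (5 - 1)² = 9 - 1*4² = 9 - 1*16 = 9 - 16 = -7)
n(S) = 61/15 (n(S) = (1/15)*1 + 4 = 1/15 + 4 = 61/15)
(n(3)*C(2))*(B - 7) = ((61/15)*(-7))*(5 - 7) = -427/15*(-2) = 854/15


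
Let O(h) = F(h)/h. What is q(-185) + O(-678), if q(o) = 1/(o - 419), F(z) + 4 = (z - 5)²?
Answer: -46959603/68252 ≈ -688.03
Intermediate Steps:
F(z) = -4 + (-5 + z)² (F(z) = -4 + (z - 5)² = -4 + (-5 + z)²)
O(h) = (-4 + (-5 + h)²)/h
q(o) = 1/(-419 + o)
q(-185) + O(-678) = 1/(-419 - 185) + (-4 + (-5 - 678)²)/(-678) = 1/(-604) - (-4 + (-683)²)/678 = -1/604 - (-4 + 466489)/678 = -1/604 - 1/678*466485 = -1/604 - 155495/226 = -46959603/68252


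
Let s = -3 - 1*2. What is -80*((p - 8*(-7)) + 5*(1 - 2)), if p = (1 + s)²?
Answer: -5360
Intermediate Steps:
s = -5 (s = -3 - 2 = -5)
p = 16 (p = (1 - 5)² = (-4)² = 16)
-80*((p - 8*(-7)) + 5*(1 - 2)) = -80*((16 - 8*(-7)) + 5*(1 - 2)) = -80*((16 + 56) + 5*(-1)) = -80*(72 - 5) = -80*67 = -5360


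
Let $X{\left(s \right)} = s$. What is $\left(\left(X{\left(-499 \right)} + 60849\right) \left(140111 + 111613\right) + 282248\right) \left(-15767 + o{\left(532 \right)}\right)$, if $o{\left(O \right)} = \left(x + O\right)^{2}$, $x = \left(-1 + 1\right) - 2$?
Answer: $4027854309531184$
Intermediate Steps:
$x = -2$ ($x = 0 - 2 = -2$)
$o{\left(O \right)} = \left(-2 + O\right)^{2}$
$\left(\left(X{\left(-499 \right)} + 60849\right) \left(140111 + 111613\right) + 282248\right) \left(-15767 + o{\left(532 \right)}\right) = \left(\left(-499 + 60849\right) \left(140111 + 111613\right) + 282248\right) \left(-15767 + \left(-2 + 532\right)^{2}\right) = \left(60350 \cdot 251724 + 282248\right) \left(-15767 + 530^{2}\right) = \left(15191543400 + 282248\right) \left(-15767 + 280900\right) = 15191825648 \cdot 265133 = 4027854309531184$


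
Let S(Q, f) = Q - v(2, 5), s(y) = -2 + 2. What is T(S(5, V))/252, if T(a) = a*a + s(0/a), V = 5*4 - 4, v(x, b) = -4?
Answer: 9/28 ≈ 0.32143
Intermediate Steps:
s(y) = 0
V = 16 (V = 20 - 4 = 16)
S(Q, f) = 4 + Q (S(Q, f) = Q - 1*(-4) = Q + 4 = 4 + Q)
T(a) = a² (T(a) = a*a + 0 = a² + 0 = a²)
T(S(5, V))/252 = (4 + 5)²/252 = 9²*(1/252) = 81*(1/252) = 9/28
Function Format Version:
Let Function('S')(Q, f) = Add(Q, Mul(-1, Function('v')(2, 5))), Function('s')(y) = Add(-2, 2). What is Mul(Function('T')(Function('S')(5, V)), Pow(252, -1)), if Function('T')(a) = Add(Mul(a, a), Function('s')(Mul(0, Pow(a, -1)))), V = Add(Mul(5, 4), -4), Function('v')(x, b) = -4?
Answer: Rational(9, 28) ≈ 0.32143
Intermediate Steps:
Function('s')(y) = 0
V = 16 (V = Add(20, -4) = 16)
Function('S')(Q, f) = Add(4, Q) (Function('S')(Q, f) = Add(Q, Mul(-1, -4)) = Add(Q, 4) = Add(4, Q))
Function('T')(a) = Pow(a, 2) (Function('T')(a) = Add(Mul(a, a), 0) = Add(Pow(a, 2), 0) = Pow(a, 2))
Mul(Function('T')(Function('S')(5, V)), Pow(252, -1)) = Mul(Pow(Add(4, 5), 2), Pow(252, -1)) = Mul(Pow(9, 2), Rational(1, 252)) = Mul(81, Rational(1, 252)) = Rational(9, 28)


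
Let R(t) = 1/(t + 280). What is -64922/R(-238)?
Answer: -2726724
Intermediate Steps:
R(t) = 1/(280 + t)
-64922/R(-238) = -64922/(1/(280 - 238)) = -64922/(1/42) = -64922/1/42 = -64922*42 = -2726724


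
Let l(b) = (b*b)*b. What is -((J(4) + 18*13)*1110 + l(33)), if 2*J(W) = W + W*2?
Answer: -302337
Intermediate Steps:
l(b) = b³ (l(b) = b²*b = b³)
J(W) = 3*W/2 (J(W) = (W + W*2)/2 = (W + 2*W)/2 = (3*W)/2 = 3*W/2)
-((J(4) + 18*13)*1110 + l(33)) = -(((3/2)*4 + 18*13)*1110 + 33³) = -((6 + 234)*1110 + 35937) = -(240*1110 + 35937) = -(266400 + 35937) = -1*302337 = -302337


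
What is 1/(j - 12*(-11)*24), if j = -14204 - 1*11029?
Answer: -1/22065 ≈ -4.5321e-5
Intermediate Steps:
j = -25233 (j = -14204 - 11029 = -25233)
1/(j - 12*(-11)*24) = 1/(-25233 - 12*(-11)*24) = 1/(-25233 + 132*24) = 1/(-25233 + 3168) = 1/(-22065) = -1/22065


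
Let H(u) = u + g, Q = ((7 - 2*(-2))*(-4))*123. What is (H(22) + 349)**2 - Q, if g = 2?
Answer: 144541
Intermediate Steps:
Q = -5412 (Q = ((7 + 4)*(-4))*123 = (11*(-4))*123 = -44*123 = -5412)
H(u) = 2 + u (H(u) = u + 2 = 2 + u)
(H(22) + 349)**2 - Q = ((2 + 22) + 349)**2 - 1*(-5412) = (24 + 349)**2 + 5412 = 373**2 + 5412 = 139129 + 5412 = 144541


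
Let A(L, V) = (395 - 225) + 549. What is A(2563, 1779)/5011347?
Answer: 719/5011347 ≈ 0.00014347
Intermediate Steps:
A(L, V) = 719 (A(L, V) = 170 + 549 = 719)
A(2563, 1779)/5011347 = 719/5011347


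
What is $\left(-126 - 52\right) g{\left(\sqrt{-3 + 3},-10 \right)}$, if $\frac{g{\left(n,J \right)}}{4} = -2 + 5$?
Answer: $-2136$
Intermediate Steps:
$g{\left(n,J \right)} = 12$ ($g{\left(n,J \right)} = 4 \left(-2 + 5\right) = 4 \cdot 3 = 12$)
$\left(-126 - 52\right) g{\left(\sqrt{-3 + 3},-10 \right)} = \left(-126 - 52\right) 12 = \left(-178\right) 12 = -2136$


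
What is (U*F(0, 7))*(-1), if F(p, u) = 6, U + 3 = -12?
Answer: 90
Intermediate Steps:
U = -15 (U = -3 - 12 = -15)
(U*F(0, 7))*(-1) = -15*6*(-1) = -90*(-1) = 90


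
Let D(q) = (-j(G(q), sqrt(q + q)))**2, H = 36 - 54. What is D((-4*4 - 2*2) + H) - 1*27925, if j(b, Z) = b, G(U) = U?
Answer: -26481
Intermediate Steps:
H = -18
D(q) = q**2 (D(q) = (-q)**2 = q**2)
D((-4*4 - 2*2) + H) - 1*27925 = ((-4*4 - 2*2) - 18)**2 - 1*27925 = ((-16 - 4) - 18)**2 - 27925 = (-20 - 18)**2 - 27925 = (-38)**2 - 27925 = 1444 - 27925 = -26481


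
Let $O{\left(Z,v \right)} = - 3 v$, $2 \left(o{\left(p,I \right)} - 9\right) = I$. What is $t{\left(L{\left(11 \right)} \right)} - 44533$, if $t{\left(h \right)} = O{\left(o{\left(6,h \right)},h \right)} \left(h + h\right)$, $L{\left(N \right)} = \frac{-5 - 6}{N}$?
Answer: $-44539$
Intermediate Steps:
$o{\left(p,I \right)} = 9 + \frac{I}{2}$
$L{\left(N \right)} = - \frac{11}{N}$
$t{\left(h \right)} = - 6 h^{2}$ ($t{\left(h \right)} = - 3 h \left(h + h\right) = - 3 h 2 h = - 6 h^{2}$)
$t{\left(L{\left(11 \right)} \right)} - 44533 = - 6 \left(- \frac{11}{11}\right)^{2} - 44533 = - 6 \left(\left(-11\right) \frac{1}{11}\right)^{2} - 44533 = - 6 \left(-1\right)^{2} - 44533 = \left(-6\right) 1 - 44533 = -6 - 44533 = -44539$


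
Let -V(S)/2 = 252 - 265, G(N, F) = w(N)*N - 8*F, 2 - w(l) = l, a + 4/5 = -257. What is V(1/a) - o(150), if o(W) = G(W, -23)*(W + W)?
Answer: 6604826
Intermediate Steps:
a = -1289/5 (a = -4/5 - 257 = -1289/5 ≈ -257.80)
w(l) = 2 - l
G(N, F) = -8*F + N*(2 - N) (G(N, F) = (2 - N)*N - 8*F = N*(2 - N) - 8*F = -8*F + N*(2 - N))
V(S) = 26 (V(S) = -2*(252 - 265) = -2*(-13) = 26)
o(W) = 2*W*(184 - W*(-2 + W)) (o(W) = (-8*(-23) - W*(-2 + W))*(W + W) = (184 - W*(-2 + W))*(2*W) = 2*W*(184 - W*(-2 + W)))
V(1/a) - o(150) = 26 - (-2)*150*(-184 + 150*(-2 + 150)) = 26 - (-2)*150*(-184 + 150*148) = 26 - (-2)*150*(-184 + 22200) = 26 - (-2)*150*22016 = 26 - 1*(-6604800) = 26 + 6604800 = 6604826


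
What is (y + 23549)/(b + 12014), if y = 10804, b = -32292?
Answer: -34353/20278 ≈ -1.6941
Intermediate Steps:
(y + 23549)/(b + 12014) = (10804 + 23549)/(-32292 + 12014) = 34353/(-20278) = 34353*(-1/20278) = -34353/20278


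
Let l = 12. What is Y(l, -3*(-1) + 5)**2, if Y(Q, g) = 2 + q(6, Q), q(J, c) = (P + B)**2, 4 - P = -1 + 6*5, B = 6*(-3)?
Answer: 3426201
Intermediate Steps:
B = -18
P = -25 (P = 4 - (-1 + 6*5) = 4 - (-1 + 30) = 4 - 1*29 = 4 - 29 = -25)
q(J, c) = 1849 (q(J, c) = (-25 - 18)**2 = (-43)**2 = 1849)
Y(Q, g) = 1851 (Y(Q, g) = 2 + 1849 = 1851)
Y(l, -3*(-1) + 5)**2 = 1851**2 = 3426201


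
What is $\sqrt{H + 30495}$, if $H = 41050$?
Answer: $\sqrt{71545} \approx 267.48$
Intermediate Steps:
$\sqrt{H + 30495} = \sqrt{41050 + 30495} = \sqrt{71545}$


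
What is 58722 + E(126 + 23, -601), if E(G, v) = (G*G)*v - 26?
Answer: -13284105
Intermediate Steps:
E(G, v) = -26 + v*G² (E(G, v) = G²*v - 26 = v*G² - 26 = -26 + v*G²)
58722 + E(126 + 23, -601) = 58722 + (-26 - 601*(126 + 23)²) = 58722 + (-26 - 601*149²) = 58722 + (-26 - 601*22201) = 58722 + (-26 - 13342801) = 58722 - 13342827 = -13284105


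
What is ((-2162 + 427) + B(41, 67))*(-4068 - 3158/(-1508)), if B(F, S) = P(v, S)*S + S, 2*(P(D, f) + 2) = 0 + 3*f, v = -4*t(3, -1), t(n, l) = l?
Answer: -30236930059/1508 ≈ -2.0051e+7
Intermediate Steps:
v = 4 (v = -4*(-1) = 4)
P(D, f) = -2 + 3*f/2 (P(D, f) = -2 + (0 + 3*f)/2 = -2 + (3*f)/2 = -2 + 3*f/2)
B(F, S) = S + S*(-2 + 3*S/2) (B(F, S) = (-2 + 3*S/2)*S + S = S*(-2 + 3*S/2) + S = S + S*(-2 + 3*S/2))
((-2162 + 427) + B(41, 67))*(-4068 - 3158/(-1508)) = ((-2162 + 427) + (1/2)*67*(-2 + 3*67))*(-4068 - 3158/(-1508)) = (-1735 + (1/2)*67*(-2 + 201))*(-4068 - 3158*(-1/1508)) = (-1735 + (1/2)*67*199)*(-4068 + 1579/754) = (-1735 + 13333/2)*(-3065693/754) = (9863/2)*(-3065693/754) = -30236930059/1508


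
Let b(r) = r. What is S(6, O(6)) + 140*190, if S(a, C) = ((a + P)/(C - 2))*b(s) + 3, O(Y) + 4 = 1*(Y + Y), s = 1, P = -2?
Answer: 79811/3 ≈ 26604.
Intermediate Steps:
O(Y) = -4 + 2*Y (O(Y) = -4 + 1*(Y + Y) = -4 + 1*(2*Y) = -4 + 2*Y)
S(a, C) = 3 + (-2 + a)/(-2 + C) (S(a, C) = ((a - 2)/(C - 2))*1 + 3 = ((-2 + a)/(-2 + C))*1 + 3 = (-2 + a)/(-2 + C) + 3 = 3 + (-2 + a)/(-2 + C))
S(6, O(6)) + 140*190 = (-8 + 6 + 3*(-4 + 2*6))/(-2 + (-4 + 2*6)) + 140*190 = (-8 + 6 + 3*(-4 + 12))/(-2 + (-4 + 12)) + 26600 = (-8 + 6 + 3*8)/(-2 + 8) + 26600 = (-8 + 6 + 24)/6 + 26600 = (⅙)*22 + 26600 = 11/3 + 26600 = 79811/3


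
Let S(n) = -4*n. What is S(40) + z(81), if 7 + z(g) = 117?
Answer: -50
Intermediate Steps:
z(g) = 110 (z(g) = -7 + 117 = 110)
S(40) + z(81) = -4*40 + 110 = -160 + 110 = -50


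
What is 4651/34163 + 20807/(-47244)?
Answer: -3866911/12708636 ≈ -0.30427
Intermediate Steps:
4651/34163 + 20807/(-47244) = 4651*(1/34163) + 20807*(-1/47244) = 4651/34163 - 20807/47244 = -3866911/12708636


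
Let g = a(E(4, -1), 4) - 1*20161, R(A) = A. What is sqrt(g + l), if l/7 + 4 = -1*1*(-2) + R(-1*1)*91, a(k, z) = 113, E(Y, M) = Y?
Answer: I*sqrt(20699) ≈ 143.87*I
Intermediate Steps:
g = -20048 (g = 113 - 1*20161 = 113 - 20161 = -20048)
l = -651 (l = -28 + 7*(-1*1*(-2) - 1*1*91) = -28 + 7*(-1*(-2) - 1*91) = -28 + 7*(2 - 91) = -28 + 7*(-89) = -28 - 623 = -651)
sqrt(g + l) = sqrt(-20048 - 651) = sqrt(-20699) = I*sqrt(20699)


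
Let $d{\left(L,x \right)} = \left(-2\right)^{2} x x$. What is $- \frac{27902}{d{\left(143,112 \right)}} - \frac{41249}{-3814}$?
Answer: $\frac{70117557}{6834688} \approx 10.259$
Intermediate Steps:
$d{\left(L,x \right)} = 4 x^{2}$ ($d{\left(L,x \right)} = 4 x x = 4 x^{2}$)
$- \frac{27902}{d{\left(143,112 \right)}} - \frac{41249}{-3814} = - \frac{27902}{4 \cdot 112^{2}} - \frac{41249}{-3814} = - \frac{27902}{4 \cdot 12544} - - \frac{41249}{3814} = - \frac{27902}{50176} + \frac{41249}{3814} = \left(-27902\right) \frac{1}{50176} + \frac{41249}{3814} = - \frac{1993}{3584} + \frac{41249}{3814} = \frac{70117557}{6834688}$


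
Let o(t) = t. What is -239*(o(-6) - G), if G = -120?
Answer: -27246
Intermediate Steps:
-239*(o(-6) - G) = -239*(-6 - 1*(-120)) = -239*(-6 + 120) = -239*114 = -27246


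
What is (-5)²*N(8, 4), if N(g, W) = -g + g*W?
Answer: 600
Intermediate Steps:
N(g, W) = -g + W*g
(-5)²*N(8, 4) = (-5)²*(8*(-1 + 4)) = 25*(8*3) = 25*24 = 600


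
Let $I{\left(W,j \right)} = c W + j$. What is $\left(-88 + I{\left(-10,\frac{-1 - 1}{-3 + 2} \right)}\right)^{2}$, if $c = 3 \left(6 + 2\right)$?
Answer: $106276$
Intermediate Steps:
$c = 24$ ($c = 3 \cdot 8 = 24$)
$I{\left(W,j \right)} = j + 24 W$ ($I{\left(W,j \right)} = 24 W + j = j + 24 W$)
$\left(-88 + I{\left(-10,\frac{-1 - 1}{-3 + 2} \right)}\right)^{2} = \left(-88 + \left(\frac{-1 - 1}{-3 + 2} + 24 \left(-10\right)\right)\right)^{2} = \left(-88 - \left(240 + \frac{2}{-1}\right)\right)^{2} = \left(-88 - 238\right)^{2} = \left(-326\right)^{2} = 106276$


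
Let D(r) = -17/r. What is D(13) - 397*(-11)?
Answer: 56754/13 ≈ 4365.7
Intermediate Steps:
D(13) - 397*(-11) = -17/13 - 397*(-11) = -17*1/13 + 4367 = -17/13 + 4367 = 56754/13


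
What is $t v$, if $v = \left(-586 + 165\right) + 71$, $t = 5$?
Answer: $-1750$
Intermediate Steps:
$v = -350$ ($v = -421 + 71 = -350$)
$t v = 5 \left(-350\right) = -1750$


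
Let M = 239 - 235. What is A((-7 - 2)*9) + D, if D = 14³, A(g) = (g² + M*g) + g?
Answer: 8900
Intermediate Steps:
M = 4
A(g) = g² + 5*g (A(g) = (g² + 4*g) + g = g² + 5*g)
D = 2744
A((-7 - 2)*9) + D = ((-7 - 2)*9)*(5 + (-7 - 2)*9) + 2744 = (-9*9)*(5 - 9*9) + 2744 = -81*(5 - 81) + 2744 = -81*(-76) + 2744 = 6156 + 2744 = 8900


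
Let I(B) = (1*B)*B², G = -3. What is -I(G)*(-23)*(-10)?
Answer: 6210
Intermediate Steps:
I(B) = B³ (I(B) = B*B² = B³)
-I(G)*(-23)*(-10) = -(-3)³*(-23)*(-10) = -(-27*(-23))*(-10) = -621*(-10) = -1*(-6210) = 6210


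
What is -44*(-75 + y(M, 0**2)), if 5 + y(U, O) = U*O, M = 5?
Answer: 3520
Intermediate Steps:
y(U, O) = -5 + O*U (y(U, O) = -5 + U*O = -5 + O*U)
-44*(-75 + y(M, 0**2)) = -44*(-75 + (-5 + 0**2*5)) = -44*(-75 + (-5 + 0*5)) = -44*(-75 + (-5 + 0)) = -44*(-75 - 5) = -44*(-80) = 3520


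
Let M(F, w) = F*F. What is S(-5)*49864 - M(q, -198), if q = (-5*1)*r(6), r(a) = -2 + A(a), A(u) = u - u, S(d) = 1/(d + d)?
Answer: -25432/5 ≈ -5086.4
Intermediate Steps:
S(d) = 1/(2*d)
A(u) = 0
r(a) = -2 (r(a) = -2 + 0 = -2)
q = 10 (q = -5*1*(-2) = -5*(-2) = 10)
M(F, w) = F²
S(-5)*49864 - M(q, -198) = ((½)/(-5))*49864 - 1*10² = ((½)*(-⅕))*49864 - 1*100 = -⅒*49864 - 100 = -24932/5 - 100 = -25432/5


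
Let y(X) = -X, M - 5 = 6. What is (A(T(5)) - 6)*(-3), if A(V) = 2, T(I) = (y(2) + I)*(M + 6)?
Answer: 12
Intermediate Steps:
M = 11 (M = 5 + 6 = 11)
T(I) = -34 + 17*I (T(I) = (-1*2 + I)*(11 + 6) = (-2 + I)*17 = -34 + 17*I)
(A(T(5)) - 6)*(-3) = (2 - 6)*(-3) = -4*(-3) = 12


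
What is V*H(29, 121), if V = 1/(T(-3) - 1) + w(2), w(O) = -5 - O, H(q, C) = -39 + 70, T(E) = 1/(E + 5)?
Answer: -279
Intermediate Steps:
T(E) = 1/(5 + E)
H(q, C) = 31
V = -9 (V = 1/(1/(5 - 3) - 1) + (-5 - 1*2) = 1/(1/2 - 1) + (-5 - 2) = 1/(1/2 - 1) - 7 = 1/(-1/2) - 7 = -2 - 7 = -9)
V*H(29, 121) = -9*31 = -279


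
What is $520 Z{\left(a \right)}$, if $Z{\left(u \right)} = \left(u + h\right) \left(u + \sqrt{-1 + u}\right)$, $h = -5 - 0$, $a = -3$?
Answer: $12480 - 8320 i \approx 12480.0 - 8320.0 i$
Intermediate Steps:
$h = -5$ ($h = -5 + 0 = -5$)
$Z{\left(u \right)} = \left(-5 + u\right) \left(u + \sqrt{-1 + u}\right)$ ($Z{\left(u \right)} = \left(u - 5\right) \left(u + \sqrt{-1 + u}\right) = \left(-5 + u\right) \left(u + \sqrt{-1 + u}\right)$)
$520 Z{\left(a \right)} = 520 \left(\left(-3\right)^{2} - -15 - 5 \sqrt{-1 - 3} - 3 \sqrt{-1 - 3}\right) = 520 \left(9 + 15 - 5 \sqrt{-4} - 3 \sqrt{-4}\right) = 520 \left(9 + 15 - 5 \cdot 2 i - 3 \cdot 2 i\right) = 520 \left(9 + 15 - 10 i - 6 i\right) = 520 \left(24 - 16 i\right) = 12480 - 8320 i$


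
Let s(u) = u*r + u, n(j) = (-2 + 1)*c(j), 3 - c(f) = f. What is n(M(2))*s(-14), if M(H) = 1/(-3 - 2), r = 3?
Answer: 896/5 ≈ 179.20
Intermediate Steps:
c(f) = 3 - f
M(H) = -⅕ (M(H) = 1/(-5) = -⅕)
n(j) = -3 + j (n(j) = (-2 + 1)*(3 - j) = -(3 - j) = -3 + j)
s(u) = 4*u (s(u) = u*3 + u = 3*u + u = 4*u)
n(M(2))*s(-14) = (-3 - ⅕)*(4*(-14)) = -16/5*(-56) = 896/5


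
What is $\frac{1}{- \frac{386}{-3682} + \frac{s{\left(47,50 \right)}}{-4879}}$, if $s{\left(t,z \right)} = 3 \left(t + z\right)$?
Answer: $\frac{183311}{8284} \approx 22.128$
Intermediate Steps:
$s{\left(t,z \right)} = 3 t + 3 z$
$\frac{1}{- \frac{386}{-3682} + \frac{s{\left(47,50 \right)}}{-4879}} = \frac{1}{- \frac{386}{-3682} + \frac{3 \cdot 47 + 3 \cdot 50}{-4879}} = \frac{1}{\left(-386\right) \left(- \frac{1}{3682}\right) + \left(141 + 150\right) \left(- \frac{1}{4879}\right)} = \frac{1}{\frac{193}{1841} + 291 \left(- \frac{1}{4879}\right)} = \frac{1}{\frac{193}{1841} - \frac{291}{4879}} = \frac{1}{\frac{8284}{183311}} = \frac{183311}{8284}$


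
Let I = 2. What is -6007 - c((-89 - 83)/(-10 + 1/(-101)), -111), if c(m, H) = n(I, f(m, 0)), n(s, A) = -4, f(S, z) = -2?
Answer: -6003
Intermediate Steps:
c(m, H) = -4
-6007 - c((-89 - 83)/(-10 + 1/(-101)), -111) = -6007 - 1*(-4) = -6007 + 4 = -6003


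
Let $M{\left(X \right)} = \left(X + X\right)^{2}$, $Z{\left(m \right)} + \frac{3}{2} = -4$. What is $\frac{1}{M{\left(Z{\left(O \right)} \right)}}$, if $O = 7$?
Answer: $\frac{1}{121} \approx 0.0082645$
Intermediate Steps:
$Z{\left(m \right)} = - \frac{11}{2}$ ($Z{\left(m \right)} = - \frac{3}{2} - 4 = - \frac{11}{2}$)
$M{\left(X \right)} = 4 X^{2}$ ($M{\left(X \right)} = \left(2 X\right)^{2} = 4 X^{2}$)
$\frac{1}{M{\left(Z{\left(O \right)} \right)}} = \frac{1}{4 \left(- \frac{11}{2}\right)^{2}} = \frac{1}{4 \cdot \frac{121}{4}} = \frac{1}{121}$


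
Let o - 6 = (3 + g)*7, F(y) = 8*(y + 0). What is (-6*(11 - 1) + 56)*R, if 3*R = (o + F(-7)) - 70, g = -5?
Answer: 536/3 ≈ 178.67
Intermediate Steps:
F(y) = 8*y
o = -8 (o = 6 + (3 - 5)*7 = 6 - 2*7 = 6 - 14 = -8)
R = -134/3 (R = ((-8 + 8*(-7)) - 70)/3 = ((-8 - 56) - 70)/3 = (-64 - 70)/3 = (⅓)*(-134) = -134/3 ≈ -44.667)
(-6*(11 - 1) + 56)*R = (-6*(11 - 1) + 56)*(-134/3) = (-6*10 + 56)*(-134/3) = (-60 + 56)*(-134/3) = -4*(-134/3) = 536/3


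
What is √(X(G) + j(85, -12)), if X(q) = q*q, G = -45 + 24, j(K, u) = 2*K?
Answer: √611 ≈ 24.718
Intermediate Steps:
G = -21
X(q) = q²
√(X(G) + j(85, -12)) = √((-21)² + 2*85) = √(441 + 170) = √611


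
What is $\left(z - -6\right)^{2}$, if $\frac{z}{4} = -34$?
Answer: $16900$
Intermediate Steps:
$z = -136$ ($z = 4 \left(-34\right) = -136$)
$\left(z - -6\right)^{2} = \left(-136 - -6\right)^{2} = \left(-136 + \left(-57 + 63\right)\right)^{2} = \left(-136 + 6\right)^{2} = \left(-130\right)^{2} = 16900$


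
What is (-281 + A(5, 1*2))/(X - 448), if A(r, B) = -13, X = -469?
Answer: 42/131 ≈ 0.32061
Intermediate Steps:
(-281 + A(5, 1*2))/(X - 448) = (-281 - 13)/(-469 - 448) = -294/(-917) = -294*(-1/917) = 42/131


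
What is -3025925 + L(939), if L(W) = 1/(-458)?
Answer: -1385873651/458 ≈ -3.0259e+6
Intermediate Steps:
L(W) = -1/458
-3025925 + L(939) = -3025925 - 1/458 = -1385873651/458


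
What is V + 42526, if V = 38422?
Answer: 80948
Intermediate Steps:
V + 42526 = 38422 + 42526 = 80948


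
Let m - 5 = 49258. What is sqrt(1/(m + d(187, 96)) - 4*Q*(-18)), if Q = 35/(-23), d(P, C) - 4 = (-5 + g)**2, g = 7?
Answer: I*sqrt(140705492256001)/1133233 ≈ 10.467*I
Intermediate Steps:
m = 49263 (m = 5 + 49258 = 49263)
d(P, C) = 8 (d(P, C) = 4 + (-5 + 7)**2 = 4 + 2**2 = 4 + 4 = 8)
Q = -35/23 (Q = 35*(-1/23) = -35/23 ≈ -1.5217)
sqrt(1/(m + d(187, 96)) - 4*Q*(-18)) = sqrt(1/(49263 + 8) - 4*(-35/23)*(-18)) = sqrt(1/49271 + (140/23)*(-18)) = sqrt(1/49271 - 2520/23) = sqrt(-124162897/1133233) = I*sqrt(140705492256001)/1133233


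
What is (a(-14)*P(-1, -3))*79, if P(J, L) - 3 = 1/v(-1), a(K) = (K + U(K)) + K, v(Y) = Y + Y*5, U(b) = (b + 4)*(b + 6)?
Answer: 34918/3 ≈ 11639.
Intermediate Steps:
U(b) = (4 + b)*(6 + b)
v(Y) = 6*Y (v(Y) = Y + 5*Y = 6*Y)
a(K) = 24 + K**2 + 12*K (a(K) = (K + (24 + K**2 + 10*K)) + K = (24 + K**2 + 11*K) + K = 24 + K**2 + 12*K)
P(J, L) = 17/6 (P(J, L) = 3 + 1/(6*(-1)) = 3 + 1/(-6) = 3 - 1/6 = 17/6)
(a(-14)*P(-1, -3))*79 = ((24 + (-14)**2 + 12*(-14))*(17/6))*79 = ((24 + 196 - 168)*(17/6))*79 = (52*(17/6))*79 = (442/3)*79 = 34918/3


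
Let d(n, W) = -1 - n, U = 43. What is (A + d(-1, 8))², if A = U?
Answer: 1849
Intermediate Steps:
A = 43
(A + d(-1, 8))² = (43 + (-1 - 1*(-1)))² = (43 + (-1 + 1))² = (43 + 0)² = 43² = 1849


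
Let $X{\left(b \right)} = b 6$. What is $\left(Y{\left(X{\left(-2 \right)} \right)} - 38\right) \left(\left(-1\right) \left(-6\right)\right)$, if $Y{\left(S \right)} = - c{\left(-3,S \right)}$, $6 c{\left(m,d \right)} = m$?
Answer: $-225$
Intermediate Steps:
$c{\left(m,d \right)} = \frac{m}{6}$
$X{\left(b \right)} = 6 b$
$Y{\left(S \right)} = \frac{1}{2}$ ($Y{\left(S \right)} = - \frac{-3}{6} = \left(-1\right) \left(- \frac{1}{2}\right) = \frac{1}{2}$)
$\left(Y{\left(X{\left(-2 \right)} \right)} - 38\right) \left(\left(-1\right) \left(-6\right)\right) = \left(\frac{1}{2} - 38\right) \left(\left(-1\right) \left(-6\right)\right) = \left(- \frac{75}{2}\right) 6 = -225$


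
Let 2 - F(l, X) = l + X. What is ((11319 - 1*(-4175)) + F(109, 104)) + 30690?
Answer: 45973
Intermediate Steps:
F(l, X) = 2 - X - l (F(l, X) = 2 - (l + X) = 2 - (X + l) = 2 + (-X - l) = 2 - X - l)
((11319 - 1*(-4175)) + F(109, 104)) + 30690 = ((11319 - 1*(-4175)) + (2 - 1*104 - 1*109)) + 30690 = ((11319 + 4175) + (2 - 104 - 109)) + 30690 = (15494 - 211) + 30690 = 15283 + 30690 = 45973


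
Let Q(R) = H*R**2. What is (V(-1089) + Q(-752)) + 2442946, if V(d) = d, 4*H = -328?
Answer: -43929471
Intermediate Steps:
H = -82 (H = (1/4)*(-328) = -82)
Q(R) = -82*R**2
(V(-1089) + Q(-752)) + 2442946 = (-1089 - 82*(-752)**2) + 2442946 = (-1089 - 82*565504) + 2442946 = (-1089 - 46371328) + 2442946 = -46372417 + 2442946 = -43929471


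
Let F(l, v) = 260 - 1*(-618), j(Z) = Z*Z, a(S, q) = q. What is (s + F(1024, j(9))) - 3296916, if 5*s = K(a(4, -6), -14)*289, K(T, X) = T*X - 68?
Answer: -16475566/5 ≈ -3.2951e+6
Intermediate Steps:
j(Z) = Z**2
K(T, X) = -68 + T*X
F(l, v) = 878 (F(l, v) = 260 + 618 = 878)
s = 4624/5 (s = ((-68 - 6*(-14))*289)/5 = ((-68 + 84)*289)/5 = (16*289)/5 = (1/5)*4624 = 4624/5 ≈ 924.80)
(s + F(1024, j(9))) - 3296916 = (4624/5 + 878) - 3296916 = 9014/5 - 3296916 = -16475566/5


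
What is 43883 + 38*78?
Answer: 46847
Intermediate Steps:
43883 + 38*78 = 43883 + 2964 = 46847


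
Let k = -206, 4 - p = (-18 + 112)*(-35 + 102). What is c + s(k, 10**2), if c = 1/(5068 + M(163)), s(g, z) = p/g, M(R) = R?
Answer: 16462060/538793 ≈ 30.554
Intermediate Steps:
p = -6294 (p = 4 - (-18 + 112)*(-35 + 102) = 4 - 94*67 = 4 - 1*6298 = 4 - 6298 = -6294)
s(g, z) = -6294/g
c = 1/5231 (c = 1/(5068 + 163) = 1/5231 ≈ 0.00019117)
c + s(k, 10**2) = 1/5231 - 6294/(-206) = 1/5231 - 6294*(-1/206) = 1/5231 + 3147/103 = 16462060/538793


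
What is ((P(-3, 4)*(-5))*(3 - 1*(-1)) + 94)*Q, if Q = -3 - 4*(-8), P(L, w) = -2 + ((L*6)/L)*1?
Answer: 406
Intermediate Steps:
P(L, w) = 4 (P(L, w) = -2 + ((6*L)/L)*1 = -2 + 6*1 = -2 + 6 = 4)
Q = 29 (Q = -3 + 32 = 29)
((P(-3, 4)*(-5))*(3 - 1*(-1)) + 94)*Q = ((4*(-5))*(3 - 1*(-1)) + 94)*29 = (-20*(3 + 1) + 94)*29 = (-20*4 + 94)*29 = (-80 + 94)*29 = 14*29 = 406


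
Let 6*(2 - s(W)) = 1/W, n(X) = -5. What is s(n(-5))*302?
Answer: 9211/15 ≈ 614.07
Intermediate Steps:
s(W) = 2 - 1/(6*W)
s(n(-5))*302 = (2 - 1/6/(-5))*302 = (2 - 1/6*(-1/5))*302 = (2 + 1/30)*302 = (61/30)*302 = 9211/15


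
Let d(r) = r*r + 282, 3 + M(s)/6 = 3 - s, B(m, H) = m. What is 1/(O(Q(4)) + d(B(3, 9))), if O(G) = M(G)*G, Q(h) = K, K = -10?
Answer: -1/309 ≈ -0.0032362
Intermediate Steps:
Q(h) = -10
M(s) = -6*s (M(s) = -18 + 6*(3 - s) = -18 + (18 - 6*s) = -6*s)
O(G) = -6*G² (O(G) = (-6*G)*G = -6*G²)
d(r) = 282 + r² (d(r) = r² + 282 = 282 + r²)
1/(O(Q(4)) + d(B(3, 9))) = 1/(-6*(-10)² + (282 + 3²)) = 1/(-6*100 + (282 + 9)) = 1/(-600 + 291) = 1/(-309) = -1/309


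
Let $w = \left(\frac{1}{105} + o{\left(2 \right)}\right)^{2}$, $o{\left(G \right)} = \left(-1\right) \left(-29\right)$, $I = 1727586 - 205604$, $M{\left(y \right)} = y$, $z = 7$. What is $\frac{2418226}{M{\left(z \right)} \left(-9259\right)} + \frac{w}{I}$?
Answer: $- \frac{2898347996558428}{77682322750725} \approx -37.31$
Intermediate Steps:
$I = 1521982$
$o{\left(G \right)} = 29$
$w = \frac{9278116}{11025}$ ($w = \left(\frac{1}{105} + 29\right)^{2} = \left(\frac{3046}{105}\right)^{2} = \frac{9278116}{11025} \approx 841.55$)
$\frac{2418226}{M{\left(z \right)} \left(-9259\right)} + \frac{w}{I} = \frac{2418226}{7 \left(-9259\right)} + \frac{9278116}{11025 \cdot 1521982} = \frac{2418226}{-64813} + \frac{9278116}{11025} \cdot \frac{1}{1521982} = 2418226 \left(- \frac{1}{64813}\right) + \frac{4639058}{8389925775} = - \frac{2418226}{64813} + \frac{4639058}{8389925775} = - \frac{2898347996558428}{77682322750725}$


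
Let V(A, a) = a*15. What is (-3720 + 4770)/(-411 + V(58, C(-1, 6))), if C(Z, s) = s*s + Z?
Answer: 175/19 ≈ 9.2105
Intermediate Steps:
C(Z, s) = Z + s² (C(Z, s) = s² + Z = Z + s²)
V(A, a) = 15*a
(-3720 + 4770)/(-411 + V(58, C(-1, 6))) = (-3720 + 4770)/(-411 + 15*(-1 + 6²)) = 1050/(-411 + 15*(-1 + 36)) = 1050/(-411 + 15*35) = 1050/(-411 + 525) = 1050/114 = 1050*(1/114) = 175/19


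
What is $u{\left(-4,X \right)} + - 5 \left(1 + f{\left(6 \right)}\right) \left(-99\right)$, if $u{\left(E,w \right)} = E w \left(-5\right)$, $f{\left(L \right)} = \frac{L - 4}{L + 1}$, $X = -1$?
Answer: $\frac{4315}{7} \approx 616.43$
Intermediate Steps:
$f{\left(L \right)} = \frac{-4 + L}{1 + L}$
$u{\left(E,w \right)} = - 5 E w$
$u{\left(-4,X \right)} + - 5 \left(1 + f{\left(6 \right)}\right) \left(-99\right) = \left(-5\right) \left(-4\right) \left(-1\right) + - 5 \left(1 + \frac{-4 + 6}{1 + 6}\right) \left(-99\right) = -20 + - 5 \left(1 + \frac{1}{7} \cdot 2\right) \left(-99\right) = -20 + - 5 \left(1 + \frac{2}{7}\right) \left(-99\right) = -20 + \left(-5\right) \frac{9}{7} \left(-99\right) = -20 - - \frac{4455}{7} = -20 + \frac{4455}{7} = \frac{4315}{7}$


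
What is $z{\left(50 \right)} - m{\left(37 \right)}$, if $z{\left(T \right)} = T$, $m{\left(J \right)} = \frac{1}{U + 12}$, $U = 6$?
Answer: $\frac{899}{18} \approx 49.944$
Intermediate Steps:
$m{\left(J \right)} = \frac{1}{18}$ ($m{\left(J \right)} = \frac{1}{6 + 12} = \frac{1}{18}$)
$z{\left(50 \right)} - m{\left(37 \right)} = 50 - \frac{1}{18} = \frac{899}{18}$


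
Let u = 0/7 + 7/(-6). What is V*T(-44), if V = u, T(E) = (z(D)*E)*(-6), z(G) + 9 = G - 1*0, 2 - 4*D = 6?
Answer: 3080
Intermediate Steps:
D = -1 (D = 1/2 - 1/4*6 = 1/2 - 3/2 = -1)
z(G) = -9 + G (z(G) = -9 + (G - 1*0) = -9 + (G + 0) = -9 + G)
T(E) = 60*E (T(E) = ((-9 - 1)*E)*(-6) = -10*E*(-6) = 60*E)
u = -7/6 (u = 0*(1/7) + 7*(-1/6) = 0 - 7/6 = -7/6 ≈ -1.1667)
V = -7/6 ≈ -1.1667
V*T(-44) = -70*(-44) = -7/6*(-2640) = 3080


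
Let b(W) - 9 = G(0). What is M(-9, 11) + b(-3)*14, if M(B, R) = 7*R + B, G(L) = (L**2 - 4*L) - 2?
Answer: 166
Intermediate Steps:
G(L) = -2 + L**2 - 4*L
b(W) = 7 (b(W) = 9 + (-2 + 0**2 - 4*0) = 9 + (-2 + 0 + 0) = 9 - 2 = 7)
M(B, R) = B + 7*R
M(-9, 11) + b(-3)*14 = (-9 + 7*11) + 7*14 = (-9 + 77) + 98 = 68 + 98 = 166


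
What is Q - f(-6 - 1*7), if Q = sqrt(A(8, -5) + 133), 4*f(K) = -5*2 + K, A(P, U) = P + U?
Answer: 23/4 + 2*sqrt(34) ≈ 17.412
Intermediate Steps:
f(K) = -5/2 + K/4 (f(K) = (-5*2 + K)/4 = (-10 + K)/4 = -5/2 + K/4)
Q = 2*sqrt(34) (Q = sqrt((8 - 5) + 133) = sqrt(3 + 133) = sqrt(136) = 2*sqrt(34) ≈ 11.662)
Q - f(-6 - 1*7) = 2*sqrt(34) - (-5/2 + (-6 - 1*7)/4) = 2*sqrt(34) - (-5/2 + (-6 - 7)/4) = 2*sqrt(34) - (-5/2 + (1/4)*(-13)) = 2*sqrt(34) - (-5/2 - 13/4) = 2*sqrt(34) - 1*(-23/4) = 2*sqrt(34) + 23/4 = 23/4 + 2*sqrt(34)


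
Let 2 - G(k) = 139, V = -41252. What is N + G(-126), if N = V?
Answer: -41389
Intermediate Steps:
G(k) = -137 (G(k) = 2 - 1*139 = 2 - 139 = -137)
N = -41252
N + G(-126) = -41252 - 137 = -41389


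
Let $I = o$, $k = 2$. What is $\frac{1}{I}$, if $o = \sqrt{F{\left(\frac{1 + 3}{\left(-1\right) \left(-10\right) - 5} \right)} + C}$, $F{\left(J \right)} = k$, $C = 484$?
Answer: $\frac{\sqrt{6}}{54} \approx 0.045361$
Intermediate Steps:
$F{\left(J \right)} = 2$
$o = 9 \sqrt{6}$ ($o = \sqrt{2 + 484} = \sqrt{486} = 9 \sqrt{6} \approx 22.045$)
$I = 9 \sqrt{6} \approx 22.045$
$\frac{1}{I} = \frac{1}{9 \sqrt{6}} = \frac{\sqrt{6}}{54}$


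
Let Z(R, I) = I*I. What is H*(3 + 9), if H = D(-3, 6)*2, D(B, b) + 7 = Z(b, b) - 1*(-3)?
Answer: 768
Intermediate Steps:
Z(R, I) = I²
D(B, b) = -4 + b² (D(B, b) = -7 + (b² - 1*(-3)) = -7 + (b² + 3) = -7 + (3 + b²) = -4 + b²)
H = 64 (H = (-4 + 6²)*2 = (-4 + 36)*2 = 32*2 = 64)
H*(3 + 9) = 64*(3 + 9) = 64*12 = 768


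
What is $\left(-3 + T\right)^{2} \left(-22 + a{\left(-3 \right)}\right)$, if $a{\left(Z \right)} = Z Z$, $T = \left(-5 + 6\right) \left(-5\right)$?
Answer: $-832$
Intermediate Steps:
$T = -5$ ($T = 1 \left(-5\right) = -5$)
$a{\left(Z \right)} = Z^{2}$
$\left(-3 + T\right)^{2} \left(-22 + a{\left(-3 \right)}\right) = \left(-3 - 5\right)^{2} \left(-22 + \left(-3\right)^{2}\right) = \left(-8\right)^{2} \left(-22 + 9\right) = 64 \left(-13\right) = -832$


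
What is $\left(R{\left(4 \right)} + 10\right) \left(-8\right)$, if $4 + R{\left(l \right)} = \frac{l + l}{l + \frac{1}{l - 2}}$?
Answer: $- \frac{560}{9} \approx -62.222$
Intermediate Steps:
$R{\left(l \right)} = -4 + \frac{2 l}{l + \frac{1}{-2 + l}}$ ($R{\left(l \right)} = -4 + \frac{l + l}{l + \frac{1}{l - 2}} = -4 + \frac{2 l}{l + \frac{1}{-2 + l}}$)
$\left(R{\left(4 \right)} + 10\right) \left(-8\right) = \left(\frac{2 \left(-2 - 4^{2} + 2 \cdot 4\right)}{1 + 4^{2} - 8} + 10\right) \left(-8\right) = \left(\frac{2 \left(-2 - 16 + 8\right)}{1 + 16 - 8} + 10\right) \left(-8\right) = \left(\frac{2 \left(-2 - 16 + 8\right)}{9} + 10\right) \left(-8\right) = \left(2 \cdot \frac{1}{9} \left(-10\right) + 10\right) \left(-8\right) = \left(- \frac{20}{9} + 10\right) \left(-8\right) = \frac{70}{9} \left(-8\right) = - \frac{560}{9}$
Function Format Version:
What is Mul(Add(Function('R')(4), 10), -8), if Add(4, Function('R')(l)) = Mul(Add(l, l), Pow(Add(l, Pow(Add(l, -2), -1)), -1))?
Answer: Rational(-560, 9) ≈ -62.222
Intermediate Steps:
Function('R')(l) = Add(-4, Mul(2, l, Pow(Add(l, Pow(Add(-2, l), -1)), -1))) (Function('R')(l) = Add(-4, Mul(Add(l, l), Pow(Add(l, Pow(Add(l, -2), -1)), -1))) = Add(-4, Mul(Mul(2, l), Pow(Add(l, Pow(Add(-2, l), -1)), -1))) = Add(-4, Mul(2, l, Pow(Add(l, Pow(Add(-2, l), -1)), -1))))
Mul(Add(Function('R')(4), 10), -8) = Mul(Add(Mul(2, Pow(Add(1, Pow(4, 2), Mul(-2, 4)), -1), Add(-2, Mul(-1, Pow(4, 2)), Mul(2, 4))), 10), -8) = Mul(Add(Mul(2, Pow(Add(1, 16, -8), -1), Add(-2, Mul(-1, 16), 8)), 10), -8) = Mul(Add(Mul(2, Pow(9, -1), Add(-2, -16, 8)), 10), -8) = Mul(Add(Mul(2, Rational(1, 9), -10), 10), -8) = Mul(Add(Rational(-20, 9), 10), -8) = Mul(Rational(70, 9), -8) = Rational(-560, 9)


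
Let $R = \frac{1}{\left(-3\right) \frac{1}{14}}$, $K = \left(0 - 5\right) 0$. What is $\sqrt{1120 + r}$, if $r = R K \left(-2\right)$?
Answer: $4 \sqrt{70} \approx 33.466$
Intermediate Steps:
$K = 0$ ($K = \left(-5\right) 0 = 0$)
$R = - \frac{14}{3}$ ($R = \frac{1}{\left(-3\right) \frac{1}{14}} = \frac{1}{- \frac{3}{14}} = - \frac{14}{3} \approx -4.6667$)
$r = 0$ ($r = \left(- \frac{14}{3}\right) 0 \left(-2\right) = 0 \left(-2\right) = 0$)
$\sqrt{1120 + r} = \sqrt{1120 + 0} = \sqrt{1120} = 4 \sqrt{70}$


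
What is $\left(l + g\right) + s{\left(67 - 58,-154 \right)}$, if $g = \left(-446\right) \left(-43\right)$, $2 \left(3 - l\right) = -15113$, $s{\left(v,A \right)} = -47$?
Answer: $\frac{53381}{2} \approx 26691.0$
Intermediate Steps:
$l = \frac{15119}{2}$ ($l = 3 - - \frac{15113}{2} = 3 + \frac{15113}{2} = \frac{15119}{2} \approx 7559.5$)
$g = 19178$
$\left(l + g\right) + s{\left(67 - 58,-154 \right)} = \left(\frac{15119}{2} + 19178\right) - 47 = \frac{53475}{2} - 47 = \frac{53381}{2}$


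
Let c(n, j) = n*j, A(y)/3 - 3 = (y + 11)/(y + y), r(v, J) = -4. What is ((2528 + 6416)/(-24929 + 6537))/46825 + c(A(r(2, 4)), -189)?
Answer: -1037644865269/861205400 ≈ -1204.9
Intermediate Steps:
A(y) = 9 + 3*(11 + y)/(2*y) (A(y) = 9 + 3*((y + 11)/(y + y)) = 9 + 3*((11 + y)/((2*y))) = 9 + 3*((11 + y)*(1/(2*y))) = 9 + 3*((11 + y)/(2*y)) = 9 + 3*(11 + y)/(2*y))
c(n, j) = j*n
((2528 + 6416)/(-24929 + 6537))/46825 + c(A(r(2, 4)), -189) = ((2528 + 6416)/(-24929 + 6537))/46825 - 567*(11 + 7*(-4))/(2*(-4)) = (8944/(-18392))*(1/46825) - 567*(-1)*(11 - 28)/(2*4) = (8944*(-1/18392))*(1/46825) - 567*(-1)*(-17)/(2*4) = -1118/2299*1/46825 - 189*51/8 = -1118/107650675 - 9639/8 = -1037644865269/861205400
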